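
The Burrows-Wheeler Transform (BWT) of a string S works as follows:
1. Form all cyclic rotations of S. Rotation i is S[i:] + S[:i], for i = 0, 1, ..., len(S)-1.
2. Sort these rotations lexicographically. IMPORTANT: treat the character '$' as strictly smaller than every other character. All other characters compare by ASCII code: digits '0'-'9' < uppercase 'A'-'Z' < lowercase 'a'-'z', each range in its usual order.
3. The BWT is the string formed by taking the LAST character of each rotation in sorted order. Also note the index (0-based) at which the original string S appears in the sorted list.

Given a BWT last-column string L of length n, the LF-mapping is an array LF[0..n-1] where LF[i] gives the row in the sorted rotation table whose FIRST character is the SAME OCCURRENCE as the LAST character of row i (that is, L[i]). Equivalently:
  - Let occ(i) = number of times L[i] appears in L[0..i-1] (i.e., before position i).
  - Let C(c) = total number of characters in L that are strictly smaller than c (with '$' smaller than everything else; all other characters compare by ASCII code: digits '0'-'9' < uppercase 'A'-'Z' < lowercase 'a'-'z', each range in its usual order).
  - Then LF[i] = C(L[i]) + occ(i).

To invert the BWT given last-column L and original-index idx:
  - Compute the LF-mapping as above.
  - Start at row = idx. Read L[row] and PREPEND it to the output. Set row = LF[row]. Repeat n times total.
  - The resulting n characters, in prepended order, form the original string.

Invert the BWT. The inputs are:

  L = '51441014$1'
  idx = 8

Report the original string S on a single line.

Answer: 441141015$

Derivation:
LF mapping: 9 2 6 7 3 1 4 8 0 5
Walk LF starting at row 8, prepending L[row]:
  step 1: row=8, L[8]='$', prepend. Next row=LF[8]=0
  step 2: row=0, L[0]='5', prepend. Next row=LF[0]=9
  step 3: row=9, L[9]='1', prepend. Next row=LF[9]=5
  step 4: row=5, L[5]='0', prepend. Next row=LF[5]=1
  step 5: row=1, L[1]='1', prepend. Next row=LF[1]=2
  step 6: row=2, L[2]='4', prepend. Next row=LF[2]=6
  step 7: row=6, L[6]='1', prepend. Next row=LF[6]=4
  step 8: row=4, L[4]='1', prepend. Next row=LF[4]=3
  step 9: row=3, L[3]='4', prepend. Next row=LF[3]=7
  step 10: row=7, L[7]='4', prepend. Next row=LF[7]=8
Reversed output: 441141015$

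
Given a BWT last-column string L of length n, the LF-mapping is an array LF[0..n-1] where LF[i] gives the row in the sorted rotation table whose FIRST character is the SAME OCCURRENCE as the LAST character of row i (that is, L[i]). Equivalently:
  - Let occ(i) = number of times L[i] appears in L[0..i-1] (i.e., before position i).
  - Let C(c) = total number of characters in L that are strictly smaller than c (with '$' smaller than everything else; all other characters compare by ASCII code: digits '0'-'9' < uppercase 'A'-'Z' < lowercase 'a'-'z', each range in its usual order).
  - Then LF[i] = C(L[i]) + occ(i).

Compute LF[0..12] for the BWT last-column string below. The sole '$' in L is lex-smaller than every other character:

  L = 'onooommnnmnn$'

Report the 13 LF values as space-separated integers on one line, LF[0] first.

Answer: 9 4 10 11 12 1 2 5 6 3 7 8 0

Derivation:
Char counts: '$':1, 'm':3, 'n':5, 'o':4
C (first-col start): C('$')=0, C('m')=1, C('n')=4, C('o')=9
L[0]='o': occ=0, LF[0]=C('o')+0=9+0=9
L[1]='n': occ=0, LF[1]=C('n')+0=4+0=4
L[2]='o': occ=1, LF[2]=C('o')+1=9+1=10
L[3]='o': occ=2, LF[3]=C('o')+2=9+2=11
L[4]='o': occ=3, LF[4]=C('o')+3=9+3=12
L[5]='m': occ=0, LF[5]=C('m')+0=1+0=1
L[6]='m': occ=1, LF[6]=C('m')+1=1+1=2
L[7]='n': occ=1, LF[7]=C('n')+1=4+1=5
L[8]='n': occ=2, LF[8]=C('n')+2=4+2=6
L[9]='m': occ=2, LF[9]=C('m')+2=1+2=3
L[10]='n': occ=3, LF[10]=C('n')+3=4+3=7
L[11]='n': occ=4, LF[11]=C('n')+4=4+4=8
L[12]='$': occ=0, LF[12]=C('$')+0=0+0=0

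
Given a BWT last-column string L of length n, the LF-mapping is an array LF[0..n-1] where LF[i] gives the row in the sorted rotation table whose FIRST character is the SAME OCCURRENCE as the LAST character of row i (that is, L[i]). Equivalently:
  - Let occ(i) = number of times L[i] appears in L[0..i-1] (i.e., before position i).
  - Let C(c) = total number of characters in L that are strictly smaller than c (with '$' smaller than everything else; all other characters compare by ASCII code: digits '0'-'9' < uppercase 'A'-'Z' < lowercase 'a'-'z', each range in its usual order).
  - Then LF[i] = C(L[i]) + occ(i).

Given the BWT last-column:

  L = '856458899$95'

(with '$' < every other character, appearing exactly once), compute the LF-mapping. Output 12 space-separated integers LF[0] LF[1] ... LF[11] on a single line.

Char counts: '$':1, '4':1, '5':3, '6':1, '8':3, '9':3
C (first-col start): C('$')=0, C('4')=1, C('5')=2, C('6')=5, C('8')=6, C('9')=9
L[0]='8': occ=0, LF[0]=C('8')+0=6+0=6
L[1]='5': occ=0, LF[1]=C('5')+0=2+0=2
L[2]='6': occ=0, LF[2]=C('6')+0=5+0=5
L[3]='4': occ=0, LF[3]=C('4')+0=1+0=1
L[4]='5': occ=1, LF[4]=C('5')+1=2+1=3
L[5]='8': occ=1, LF[5]=C('8')+1=6+1=7
L[6]='8': occ=2, LF[6]=C('8')+2=6+2=8
L[7]='9': occ=0, LF[7]=C('9')+0=9+0=9
L[8]='9': occ=1, LF[8]=C('9')+1=9+1=10
L[9]='$': occ=0, LF[9]=C('$')+0=0+0=0
L[10]='9': occ=2, LF[10]=C('9')+2=9+2=11
L[11]='5': occ=2, LF[11]=C('5')+2=2+2=4

Answer: 6 2 5 1 3 7 8 9 10 0 11 4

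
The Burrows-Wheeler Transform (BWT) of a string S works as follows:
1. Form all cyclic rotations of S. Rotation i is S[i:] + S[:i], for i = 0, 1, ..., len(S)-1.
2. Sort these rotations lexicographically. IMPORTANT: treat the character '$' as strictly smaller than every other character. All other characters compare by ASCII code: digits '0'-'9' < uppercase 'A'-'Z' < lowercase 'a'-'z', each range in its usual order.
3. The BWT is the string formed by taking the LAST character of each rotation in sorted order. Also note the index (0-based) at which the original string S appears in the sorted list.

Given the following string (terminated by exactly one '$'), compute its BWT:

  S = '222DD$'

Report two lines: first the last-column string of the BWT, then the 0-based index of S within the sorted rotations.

All 6 rotations (rotation i = S[i:]+S[:i]):
  rot[0] = 222DD$
  rot[1] = 22DD$2
  rot[2] = 2DD$22
  rot[3] = DD$222
  rot[4] = D$222D
  rot[5] = $222DD
Sorted (with $ < everything):
  sorted[0] = $222DD  (last char: 'D')
  sorted[1] = 222DD$  (last char: '$')
  sorted[2] = 22DD$2  (last char: '2')
  sorted[3] = 2DD$22  (last char: '2')
  sorted[4] = D$222D  (last char: 'D')
  sorted[5] = DD$222  (last char: '2')
Last column: D$22D2
Original string S is at sorted index 1

Answer: D$22D2
1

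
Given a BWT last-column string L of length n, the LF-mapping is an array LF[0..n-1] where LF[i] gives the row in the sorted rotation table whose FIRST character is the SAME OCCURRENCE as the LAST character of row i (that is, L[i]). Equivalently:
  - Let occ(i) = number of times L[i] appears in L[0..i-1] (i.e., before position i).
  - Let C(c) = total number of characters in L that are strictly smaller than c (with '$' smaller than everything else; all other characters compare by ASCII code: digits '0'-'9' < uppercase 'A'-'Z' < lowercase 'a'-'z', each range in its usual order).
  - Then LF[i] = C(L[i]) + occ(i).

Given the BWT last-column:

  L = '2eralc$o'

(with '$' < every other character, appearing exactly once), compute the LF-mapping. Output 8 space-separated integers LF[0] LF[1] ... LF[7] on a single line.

Char counts: '$':1, '2':1, 'a':1, 'c':1, 'e':1, 'l':1, 'o':1, 'r':1
C (first-col start): C('$')=0, C('2')=1, C('a')=2, C('c')=3, C('e')=4, C('l')=5, C('o')=6, C('r')=7
L[0]='2': occ=0, LF[0]=C('2')+0=1+0=1
L[1]='e': occ=0, LF[1]=C('e')+0=4+0=4
L[2]='r': occ=0, LF[2]=C('r')+0=7+0=7
L[3]='a': occ=0, LF[3]=C('a')+0=2+0=2
L[4]='l': occ=0, LF[4]=C('l')+0=5+0=5
L[5]='c': occ=0, LF[5]=C('c')+0=3+0=3
L[6]='$': occ=0, LF[6]=C('$')+0=0+0=0
L[7]='o': occ=0, LF[7]=C('o')+0=6+0=6

Answer: 1 4 7 2 5 3 0 6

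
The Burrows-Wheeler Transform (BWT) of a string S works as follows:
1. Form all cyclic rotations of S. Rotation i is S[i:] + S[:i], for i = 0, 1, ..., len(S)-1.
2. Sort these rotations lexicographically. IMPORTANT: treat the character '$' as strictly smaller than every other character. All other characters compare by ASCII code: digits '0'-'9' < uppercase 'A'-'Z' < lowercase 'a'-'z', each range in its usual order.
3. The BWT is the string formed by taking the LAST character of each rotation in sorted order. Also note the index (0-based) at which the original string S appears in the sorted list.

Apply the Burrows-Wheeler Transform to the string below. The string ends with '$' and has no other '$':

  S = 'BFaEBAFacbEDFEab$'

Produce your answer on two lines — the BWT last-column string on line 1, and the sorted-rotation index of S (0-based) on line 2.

All 17 rotations (rotation i = S[i:]+S[:i]):
  rot[0] = BFaEBAFacbEDFEab$
  rot[1] = FaEBAFacbEDFEab$B
  rot[2] = aEBAFacbEDFEab$BF
  rot[3] = EBAFacbEDFEab$BFa
  rot[4] = BAFacbEDFEab$BFaE
  rot[5] = AFacbEDFEab$BFaEB
  rot[6] = FacbEDFEab$BFaEBA
  rot[7] = acbEDFEab$BFaEBAF
  rot[8] = cbEDFEab$BFaEBAFa
  rot[9] = bEDFEab$BFaEBAFac
  rot[10] = EDFEab$BFaEBAFacb
  rot[11] = DFEab$BFaEBAFacbE
  rot[12] = FEab$BFaEBAFacbED
  rot[13] = Eab$BFaEBAFacbEDF
  rot[14] = ab$BFaEBAFacbEDFE
  rot[15] = b$BFaEBAFacbEDFEa
  rot[16] = $BFaEBAFacbEDFEab
Sorted (with $ < everything):
  sorted[0] = $BFaEBAFacbEDFEab  (last char: 'b')
  sorted[1] = AFacbEDFEab$BFaEB  (last char: 'B')
  sorted[2] = BAFacbEDFEab$BFaE  (last char: 'E')
  sorted[3] = BFaEBAFacbEDFEab$  (last char: '$')
  sorted[4] = DFEab$BFaEBAFacbE  (last char: 'E')
  sorted[5] = EBAFacbEDFEab$BFa  (last char: 'a')
  sorted[6] = EDFEab$BFaEBAFacb  (last char: 'b')
  sorted[7] = Eab$BFaEBAFacbEDF  (last char: 'F')
  sorted[8] = FEab$BFaEBAFacbED  (last char: 'D')
  sorted[9] = FaEBAFacbEDFEab$B  (last char: 'B')
  sorted[10] = FacbEDFEab$BFaEBA  (last char: 'A')
  sorted[11] = aEBAFacbEDFEab$BF  (last char: 'F')
  sorted[12] = ab$BFaEBAFacbEDFE  (last char: 'E')
  sorted[13] = acbEDFEab$BFaEBAF  (last char: 'F')
  sorted[14] = b$BFaEBAFacbEDFEa  (last char: 'a')
  sorted[15] = bEDFEab$BFaEBAFac  (last char: 'c')
  sorted[16] = cbEDFEab$BFaEBAFa  (last char: 'a')
Last column: bBE$EabFDBAFEFaca
Original string S is at sorted index 3

Answer: bBE$EabFDBAFEFaca
3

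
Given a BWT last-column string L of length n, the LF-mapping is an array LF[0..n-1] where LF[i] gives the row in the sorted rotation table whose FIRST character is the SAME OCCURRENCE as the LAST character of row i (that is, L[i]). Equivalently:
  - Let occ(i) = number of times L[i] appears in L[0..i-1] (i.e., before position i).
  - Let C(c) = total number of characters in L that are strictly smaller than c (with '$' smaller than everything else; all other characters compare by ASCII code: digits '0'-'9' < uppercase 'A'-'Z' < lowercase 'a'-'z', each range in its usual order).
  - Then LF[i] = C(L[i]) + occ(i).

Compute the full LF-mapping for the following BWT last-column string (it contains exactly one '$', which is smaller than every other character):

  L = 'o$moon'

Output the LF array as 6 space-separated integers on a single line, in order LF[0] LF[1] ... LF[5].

Answer: 3 0 1 4 5 2

Derivation:
Char counts: '$':1, 'm':1, 'n':1, 'o':3
C (first-col start): C('$')=0, C('m')=1, C('n')=2, C('o')=3
L[0]='o': occ=0, LF[0]=C('o')+0=3+0=3
L[1]='$': occ=0, LF[1]=C('$')+0=0+0=0
L[2]='m': occ=0, LF[2]=C('m')+0=1+0=1
L[3]='o': occ=1, LF[3]=C('o')+1=3+1=4
L[4]='o': occ=2, LF[4]=C('o')+2=3+2=5
L[5]='n': occ=0, LF[5]=C('n')+0=2+0=2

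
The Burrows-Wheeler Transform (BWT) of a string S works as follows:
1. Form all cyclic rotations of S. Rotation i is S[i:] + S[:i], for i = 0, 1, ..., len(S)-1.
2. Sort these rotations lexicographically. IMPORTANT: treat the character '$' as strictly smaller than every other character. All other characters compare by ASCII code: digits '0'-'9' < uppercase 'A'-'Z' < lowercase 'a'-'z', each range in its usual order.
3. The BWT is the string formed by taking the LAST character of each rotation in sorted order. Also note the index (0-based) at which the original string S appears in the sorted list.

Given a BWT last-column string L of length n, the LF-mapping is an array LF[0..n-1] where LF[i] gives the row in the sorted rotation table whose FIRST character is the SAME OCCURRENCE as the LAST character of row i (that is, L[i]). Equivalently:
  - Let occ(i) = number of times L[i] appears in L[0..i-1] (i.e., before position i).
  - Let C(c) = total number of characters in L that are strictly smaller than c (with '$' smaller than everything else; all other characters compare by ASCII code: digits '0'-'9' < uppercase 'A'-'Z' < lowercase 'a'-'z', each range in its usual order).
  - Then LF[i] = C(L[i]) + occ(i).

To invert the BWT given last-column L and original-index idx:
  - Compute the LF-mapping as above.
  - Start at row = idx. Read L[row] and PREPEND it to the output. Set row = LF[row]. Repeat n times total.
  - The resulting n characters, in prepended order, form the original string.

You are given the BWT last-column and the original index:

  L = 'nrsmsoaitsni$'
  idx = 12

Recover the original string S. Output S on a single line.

Answer: transmission$

Derivation:
LF mapping: 5 8 9 4 10 7 1 2 12 11 6 3 0
Walk LF starting at row 12, prepending L[row]:
  step 1: row=12, L[12]='$', prepend. Next row=LF[12]=0
  step 2: row=0, L[0]='n', prepend. Next row=LF[0]=5
  step 3: row=5, L[5]='o', prepend. Next row=LF[5]=7
  step 4: row=7, L[7]='i', prepend. Next row=LF[7]=2
  step 5: row=2, L[2]='s', prepend. Next row=LF[2]=9
  step 6: row=9, L[9]='s', prepend. Next row=LF[9]=11
  step 7: row=11, L[11]='i', prepend. Next row=LF[11]=3
  step 8: row=3, L[3]='m', prepend. Next row=LF[3]=4
  step 9: row=4, L[4]='s', prepend. Next row=LF[4]=10
  step 10: row=10, L[10]='n', prepend. Next row=LF[10]=6
  step 11: row=6, L[6]='a', prepend. Next row=LF[6]=1
  step 12: row=1, L[1]='r', prepend. Next row=LF[1]=8
  step 13: row=8, L[8]='t', prepend. Next row=LF[8]=12
Reversed output: transmission$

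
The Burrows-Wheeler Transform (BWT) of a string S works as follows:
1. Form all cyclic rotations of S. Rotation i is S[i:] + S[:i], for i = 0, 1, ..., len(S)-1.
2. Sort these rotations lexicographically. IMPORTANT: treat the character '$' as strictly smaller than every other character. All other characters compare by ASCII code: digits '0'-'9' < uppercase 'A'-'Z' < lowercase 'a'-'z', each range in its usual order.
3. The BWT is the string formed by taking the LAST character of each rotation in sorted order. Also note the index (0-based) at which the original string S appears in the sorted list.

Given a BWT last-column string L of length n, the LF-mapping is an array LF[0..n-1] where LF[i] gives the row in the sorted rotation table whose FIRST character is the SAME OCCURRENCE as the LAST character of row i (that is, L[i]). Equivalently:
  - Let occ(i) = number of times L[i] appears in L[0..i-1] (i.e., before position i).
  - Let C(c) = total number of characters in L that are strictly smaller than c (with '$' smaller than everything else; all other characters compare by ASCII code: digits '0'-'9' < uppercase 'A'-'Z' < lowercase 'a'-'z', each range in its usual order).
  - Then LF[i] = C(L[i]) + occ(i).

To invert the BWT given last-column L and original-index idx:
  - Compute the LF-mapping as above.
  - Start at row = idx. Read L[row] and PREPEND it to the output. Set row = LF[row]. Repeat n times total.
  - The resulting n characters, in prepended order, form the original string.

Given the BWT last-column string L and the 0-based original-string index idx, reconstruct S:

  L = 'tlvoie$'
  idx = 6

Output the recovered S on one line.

Answer: violet$

Derivation:
LF mapping: 5 3 6 4 2 1 0
Walk LF starting at row 6, prepending L[row]:
  step 1: row=6, L[6]='$', prepend. Next row=LF[6]=0
  step 2: row=0, L[0]='t', prepend. Next row=LF[0]=5
  step 3: row=5, L[5]='e', prepend. Next row=LF[5]=1
  step 4: row=1, L[1]='l', prepend. Next row=LF[1]=3
  step 5: row=3, L[3]='o', prepend. Next row=LF[3]=4
  step 6: row=4, L[4]='i', prepend. Next row=LF[4]=2
  step 7: row=2, L[2]='v', prepend. Next row=LF[2]=6
Reversed output: violet$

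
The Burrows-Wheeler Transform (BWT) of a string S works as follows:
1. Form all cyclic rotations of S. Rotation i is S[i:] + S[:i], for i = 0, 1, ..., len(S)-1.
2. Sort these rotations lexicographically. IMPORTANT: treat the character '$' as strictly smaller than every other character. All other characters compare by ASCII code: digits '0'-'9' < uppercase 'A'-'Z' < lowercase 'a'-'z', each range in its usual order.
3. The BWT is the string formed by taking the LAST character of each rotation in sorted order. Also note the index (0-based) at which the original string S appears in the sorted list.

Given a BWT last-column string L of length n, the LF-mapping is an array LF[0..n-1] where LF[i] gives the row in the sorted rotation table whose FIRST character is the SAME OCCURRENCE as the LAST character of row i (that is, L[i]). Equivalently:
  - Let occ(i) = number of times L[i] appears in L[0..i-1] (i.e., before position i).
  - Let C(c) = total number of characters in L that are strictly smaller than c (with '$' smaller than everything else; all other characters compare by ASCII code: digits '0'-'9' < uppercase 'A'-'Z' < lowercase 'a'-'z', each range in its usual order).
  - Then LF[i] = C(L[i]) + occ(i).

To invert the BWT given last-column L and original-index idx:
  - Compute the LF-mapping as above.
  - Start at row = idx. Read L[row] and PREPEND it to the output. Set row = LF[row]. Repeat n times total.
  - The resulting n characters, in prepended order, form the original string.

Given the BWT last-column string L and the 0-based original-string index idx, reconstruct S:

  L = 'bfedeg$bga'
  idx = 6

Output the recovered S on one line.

Answer: edbfaggeb$

Derivation:
LF mapping: 2 7 5 4 6 8 0 3 9 1
Walk LF starting at row 6, prepending L[row]:
  step 1: row=6, L[6]='$', prepend. Next row=LF[6]=0
  step 2: row=0, L[0]='b', prepend. Next row=LF[0]=2
  step 3: row=2, L[2]='e', prepend. Next row=LF[2]=5
  step 4: row=5, L[5]='g', prepend. Next row=LF[5]=8
  step 5: row=8, L[8]='g', prepend. Next row=LF[8]=9
  step 6: row=9, L[9]='a', prepend. Next row=LF[9]=1
  step 7: row=1, L[1]='f', prepend. Next row=LF[1]=7
  step 8: row=7, L[7]='b', prepend. Next row=LF[7]=3
  step 9: row=3, L[3]='d', prepend. Next row=LF[3]=4
  step 10: row=4, L[4]='e', prepend. Next row=LF[4]=6
Reversed output: edbfaggeb$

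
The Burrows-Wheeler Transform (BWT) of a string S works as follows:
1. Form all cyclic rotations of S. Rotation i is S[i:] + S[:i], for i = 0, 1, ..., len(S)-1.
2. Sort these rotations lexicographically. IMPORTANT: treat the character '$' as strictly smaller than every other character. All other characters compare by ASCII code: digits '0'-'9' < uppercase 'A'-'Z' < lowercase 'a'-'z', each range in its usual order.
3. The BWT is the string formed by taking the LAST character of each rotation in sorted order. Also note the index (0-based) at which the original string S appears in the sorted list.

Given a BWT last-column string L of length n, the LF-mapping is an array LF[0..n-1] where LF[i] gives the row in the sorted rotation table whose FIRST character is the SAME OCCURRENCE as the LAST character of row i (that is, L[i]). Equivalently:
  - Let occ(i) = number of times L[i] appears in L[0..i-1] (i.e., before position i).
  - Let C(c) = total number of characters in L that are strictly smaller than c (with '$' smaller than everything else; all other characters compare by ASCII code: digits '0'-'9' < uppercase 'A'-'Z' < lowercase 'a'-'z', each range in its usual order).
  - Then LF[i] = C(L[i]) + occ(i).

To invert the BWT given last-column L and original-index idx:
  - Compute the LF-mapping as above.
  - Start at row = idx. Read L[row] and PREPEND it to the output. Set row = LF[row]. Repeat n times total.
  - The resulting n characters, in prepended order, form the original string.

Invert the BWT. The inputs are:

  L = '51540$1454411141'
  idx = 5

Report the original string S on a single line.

LF mapping: 13 2 14 8 1 0 3 9 15 10 11 4 5 6 12 7
Walk LF starting at row 5, prepending L[row]:
  step 1: row=5, L[5]='$', prepend. Next row=LF[5]=0
  step 2: row=0, L[0]='5', prepend. Next row=LF[0]=13
  step 3: row=13, L[13]='1', prepend. Next row=LF[13]=6
  step 4: row=6, L[6]='1', prepend. Next row=LF[6]=3
  step 5: row=3, L[3]='4', prepend. Next row=LF[3]=8
  step 6: row=8, L[8]='5', prepend. Next row=LF[8]=15
  step 7: row=15, L[15]='1', prepend. Next row=LF[15]=7
  step 8: row=7, L[7]='4', prepend. Next row=LF[7]=9
  step 9: row=9, L[9]='4', prepend. Next row=LF[9]=10
  step 10: row=10, L[10]='4', prepend. Next row=LF[10]=11
  step 11: row=11, L[11]='1', prepend. Next row=LF[11]=4
  step 12: row=4, L[4]='0', prepend. Next row=LF[4]=1
  step 13: row=1, L[1]='1', prepend. Next row=LF[1]=2
  step 14: row=2, L[2]='5', prepend. Next row=LF[2]=14
  step 15: row=14, L[14]='4', prepend. Next row=LF[14]=12
  step 16: row=12, L[12]='1', prepend. Next row=LF[12]=5
Reversed output: 145101444154115$

Answer: 145101444154115$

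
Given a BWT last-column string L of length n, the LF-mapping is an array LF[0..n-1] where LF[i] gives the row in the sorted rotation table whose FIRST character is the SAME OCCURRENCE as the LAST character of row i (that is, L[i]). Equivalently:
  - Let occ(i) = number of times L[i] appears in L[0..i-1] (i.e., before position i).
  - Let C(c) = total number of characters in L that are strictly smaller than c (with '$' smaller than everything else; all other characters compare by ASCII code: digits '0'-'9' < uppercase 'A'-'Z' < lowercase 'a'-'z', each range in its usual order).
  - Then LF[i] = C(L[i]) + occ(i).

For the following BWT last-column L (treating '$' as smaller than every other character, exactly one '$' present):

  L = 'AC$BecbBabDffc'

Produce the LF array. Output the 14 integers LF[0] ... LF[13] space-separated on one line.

Char counts: '$':1, 'A':1, 'B':2, 'C':1, 'D':1, 'a':1, 'b':2, 'c':2, 'e':1, 'f':2
C (first-col start): C('$')=0, C('A')=1, C('B')=2, C('C')=4, C('D')=5, C('a')=6, C('b')=7, C('c')=9, C('e')=11, C('f')=12
L[0]='A': occ=0, LF[0]=C('A')+0=1+0=1
L[1]='C': occ=0, LF[1]=C('C')+0=4+0=4
L[2]='$': occ=0, LF[2]=C('$')+0=0+0=0
L[3]='B': occ=0, LF[3]=C('B')+0=2+0=2
L[4]='e': occ=0, LF[4]=C('e')+0=11+0=11
L[5]='c': occ=0, LF[5]=C('c')+0=9+0=9
L[6]='b': occ=0, LF[6]=C('b')+0=7+0=7
L[7]='B': occ=1, LF[7]=C('B')+1=2+1=3
L[8]='a': occ=0, LF[8]=C('a')+0=6+0=6
L[9]='b': occ=1, LF[9]=C('b')+1=7+1=8
L[10]='D': occ=0, LF[10]=C('D')+0=5+0=5
L[11]='f': occ=0, LF[11]=C('f')+0=12+0=12
L[12]='f': occ=1, LF[12]=C('f')+1=12+1=13
L[13]='c': occ=1, LF[13]=C('c')+1=9+1=10

Answer: 1 4 0 2 11 9 7 3 6 8 5 12 13 10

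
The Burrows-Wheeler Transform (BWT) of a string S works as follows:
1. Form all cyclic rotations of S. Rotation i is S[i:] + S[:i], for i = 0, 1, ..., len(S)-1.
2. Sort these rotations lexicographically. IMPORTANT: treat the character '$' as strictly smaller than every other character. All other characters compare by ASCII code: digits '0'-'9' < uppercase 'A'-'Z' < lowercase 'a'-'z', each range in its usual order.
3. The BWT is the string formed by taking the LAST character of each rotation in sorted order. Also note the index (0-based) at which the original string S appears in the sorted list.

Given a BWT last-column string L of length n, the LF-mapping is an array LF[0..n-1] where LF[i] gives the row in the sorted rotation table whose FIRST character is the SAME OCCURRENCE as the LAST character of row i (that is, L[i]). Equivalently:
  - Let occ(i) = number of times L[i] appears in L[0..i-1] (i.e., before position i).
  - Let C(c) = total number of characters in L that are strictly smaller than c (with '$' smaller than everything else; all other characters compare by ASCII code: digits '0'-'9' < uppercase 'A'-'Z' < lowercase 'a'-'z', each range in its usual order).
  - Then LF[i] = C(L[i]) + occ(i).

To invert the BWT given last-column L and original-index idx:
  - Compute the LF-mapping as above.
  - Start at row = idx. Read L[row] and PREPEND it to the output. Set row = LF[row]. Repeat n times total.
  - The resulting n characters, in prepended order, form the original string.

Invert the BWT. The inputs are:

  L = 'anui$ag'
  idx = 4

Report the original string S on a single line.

LF mapping: 1 5 6 4 0 2 3
Walk LF starting at row 4, prepending L[row]:
  step 1: row=4, L[4]='$', prepend. Next row=LF[4]=0
  step 2: row=0, L[0]='a', prepend. Next row=LF[0]=1
  step 3: row=1, L[1]='n', prepend. Next row=LF[1]=5
  step 4: row=5, L[5]='a', prepend. Next row=LF[5]=2
  step 5: row=2, L[2]='u', prepend. Next row=LF[2]=6
  step 6: row=6, L[6]='g', prepend. Next row=LF[6]=3
  step 7: row=3, L[3]='i', prepend. Next row=LF[3]=4
Reversed output: iguana$

Answer: iguana$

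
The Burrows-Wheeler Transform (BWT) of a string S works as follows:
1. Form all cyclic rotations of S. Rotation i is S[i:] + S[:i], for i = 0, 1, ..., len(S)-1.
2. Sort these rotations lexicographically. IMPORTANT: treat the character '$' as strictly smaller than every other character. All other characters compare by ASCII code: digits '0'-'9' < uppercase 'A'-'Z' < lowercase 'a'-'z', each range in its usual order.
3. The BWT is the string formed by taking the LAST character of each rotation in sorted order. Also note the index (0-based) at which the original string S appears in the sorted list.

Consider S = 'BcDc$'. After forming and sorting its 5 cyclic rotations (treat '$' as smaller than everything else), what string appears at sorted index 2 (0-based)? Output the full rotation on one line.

Answer: Dc$Bc

Derivation:
All 5 rotations (rotation i = S[i:]+S[:i]):
  rot[0] = BcDc$
  rot[1] = cDc$B
  rot[2] = Dc$Bc
  rot[3] = c$BcD
  rot[4] = $BcDc
Sorted (with $ < everything):
  sorted[0] = $BcDc
  sorted[1] = BcDc$
  sorted[2] = Dc$Bc
  sorted[3] = c$BcD
  sorted[4] = cDc$B
sorted[2] = Dc$Bc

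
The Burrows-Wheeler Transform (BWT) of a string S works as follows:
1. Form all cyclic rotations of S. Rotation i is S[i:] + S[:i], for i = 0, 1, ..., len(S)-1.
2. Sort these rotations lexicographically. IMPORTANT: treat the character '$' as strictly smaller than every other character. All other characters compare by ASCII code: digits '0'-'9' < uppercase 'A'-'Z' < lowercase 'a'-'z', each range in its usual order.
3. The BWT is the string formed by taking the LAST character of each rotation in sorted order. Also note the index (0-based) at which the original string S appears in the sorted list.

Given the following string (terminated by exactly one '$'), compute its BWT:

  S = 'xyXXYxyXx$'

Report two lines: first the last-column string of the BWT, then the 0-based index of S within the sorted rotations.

All 10 rotations (rotation i = S[i:]+S[:i]):
  rot[0] = xyXXYxyXx$
  rot[1] = yXXYxyXx$x
  rot[2] = XXYxyXx$xy
  rot[3] = XYxyXx$xyX
  rot[4] = YxyXx$xyXX
  rot[5] = xyXx$xyXXY
  rot[6] = yXx$xyXXYx
  rot[7] = Xx$xyXXYxy
  rot[8] = x$xyXXYxyX
  rot[9] = $xyXXYxyXx
Sorted (with $ < everything):
  sorted[0] = $xyXXYxyXx  (last char: 'x')
  sorted[1] = XXYxyXx$xy  (last char: 'y')
  sorted[2] = XYxyXx$xyX  (last char: 'X')
  sorted[3] = Xx$xyXXYxy  (last char: 'y')
  sorted[4] = YxyXx$xyXX  (last char: 'X')
  sorted[5] = x$xyXXYxyX  (last char: 'X')
  sorted[6] = xyXXYxyXx$  (last char: '$')
  sorted[7] = xyXx$xyXXY  (last char: 'Y')
  sorted[8] = yXXYxyXx$x  (last char: 'x')
  sorted[9] = yXx$xyXXYx  (last char: 'x')
Last column: xyXyXX$Yxx
Original string S is at sorted index 6

Answer: xyXyXX$Yxx
6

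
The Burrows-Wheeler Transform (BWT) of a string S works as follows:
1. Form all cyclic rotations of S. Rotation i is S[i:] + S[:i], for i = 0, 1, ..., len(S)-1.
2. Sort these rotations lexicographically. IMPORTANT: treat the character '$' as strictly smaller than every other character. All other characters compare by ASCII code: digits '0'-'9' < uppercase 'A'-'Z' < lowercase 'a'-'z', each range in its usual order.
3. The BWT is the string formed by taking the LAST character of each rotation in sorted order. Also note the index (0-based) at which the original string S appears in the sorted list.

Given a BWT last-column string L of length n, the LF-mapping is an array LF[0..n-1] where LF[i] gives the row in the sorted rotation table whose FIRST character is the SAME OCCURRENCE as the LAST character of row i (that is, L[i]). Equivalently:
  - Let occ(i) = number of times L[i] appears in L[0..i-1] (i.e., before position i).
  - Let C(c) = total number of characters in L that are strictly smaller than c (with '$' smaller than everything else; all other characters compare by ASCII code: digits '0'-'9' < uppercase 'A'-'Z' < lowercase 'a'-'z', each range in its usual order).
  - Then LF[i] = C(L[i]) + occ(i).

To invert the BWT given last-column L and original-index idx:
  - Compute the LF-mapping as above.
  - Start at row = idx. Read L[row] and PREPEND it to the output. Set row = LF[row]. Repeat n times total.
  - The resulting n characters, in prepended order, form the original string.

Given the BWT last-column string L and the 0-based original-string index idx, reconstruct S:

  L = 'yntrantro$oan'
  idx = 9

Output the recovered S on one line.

LF mapping: 12 3 10 8 1 4 11 9 6 0 7 2 5
Walk LF starting at row 9, prepending L[row]:
  step 1: row=9, L[9]='$', prepend. Next row=LF[9]=0
  step 2: row=0, L[0]='y', prepend. Next row=LF[0]=12
  step 3: row=12, L[12]='n', prepend. Next row=LF[12]=5
  step 4: row=5, L[5]='n', prepend. Next row=LF[5]=4
  step 5: row=4, L[4]='a', prepend. Next row=LF[4]=1
  step 6: row=1, L[1]='n', prepend. Next row=LF[1]=3
  step 7: row=3, L[3]='r', prepend. Next row=LF[3]=8
  step 8: row=8, L[8]='o', prepend. Next row=LF[8]=6
  step 9: row=6, L[6]='t', prepend. Next row=LF[6]=11
  step 10: row=11, L[11]='a', prepend. Next row=LF[11]=2
  step 11: row=2, L[2]='t', prepend. Next row=LF[2]=10
  step 12: row=10, L[10]='o', prepend. Next row=LF[10]=7
  step 13: row=7, L[7]='r', prepend. Next row=LF[7]=9
Reversed output: rotatornanny$

Answer: rotatornanny$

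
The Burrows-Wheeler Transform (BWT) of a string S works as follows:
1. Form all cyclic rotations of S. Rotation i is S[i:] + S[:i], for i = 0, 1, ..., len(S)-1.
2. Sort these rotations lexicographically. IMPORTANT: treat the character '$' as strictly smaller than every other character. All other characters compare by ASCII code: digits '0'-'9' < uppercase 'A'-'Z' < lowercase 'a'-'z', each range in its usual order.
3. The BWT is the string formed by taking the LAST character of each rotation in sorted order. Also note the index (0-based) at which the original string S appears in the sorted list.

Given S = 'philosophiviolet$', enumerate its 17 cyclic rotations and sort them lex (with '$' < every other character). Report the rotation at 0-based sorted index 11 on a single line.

Answer: osophiviolet$phil

Derivation:
All 17 rotations (rotation i = S[i:]+S[:i]):
  rot[0] = philosophiviolet$
  rot[1] = hilosophiviolet$p
  rot[2] = ilosophiviolet$ph
  rot[3] = losophiviolet$phi
  rot[4] = osophiviolet$phil
  rot[5] = sophiviolet$philo
  rot[6] = ophiviolet$philos
  rot[7] = phiviolet$philoso
  rot[8] = hiviolet$philosop
  rot[9] = iviolet$philosoph
  rot[10] = violet$philosophi
  rot[11] = iolet$philosophiv
  rot[12] = olet$philosophivi
  rot[13] = let$philosophivio
  rot[14] = et$philosophiviol
  rot[15] = t$philosophiviole
  rot[16] = $philosophiviolet
Sorted (with $ < everything):
  sorted[0] = $philosophiviolet
  sorted[1] = et$philosophiviol
  sorted[2] = hilosophiviolet$p
  sorted[3] = hiviolet$philosop
  sorted[4] = ilosophiviolet$ph
  sorted[5] = iolet$philosophiv
  sorted[6] = iviolet$philosoph
  sorted[7] = let$philosophivio
  sorted[8] = losophiviolet$phi
  sorted[9] = olet$philosophivi
  sorted[10] = ophiviolet$philos
  sorted[11] = osophiviolet$phil
  sorted[12] = philosophiviolet$
  sorted[13] = phiviolet$philoso
  sorted[14] = sophiviolet$philo
  sorted[15] = t$philosophiviole
  sorted[16] = violet$philosophi
sorted[11] = osophiviolet$phil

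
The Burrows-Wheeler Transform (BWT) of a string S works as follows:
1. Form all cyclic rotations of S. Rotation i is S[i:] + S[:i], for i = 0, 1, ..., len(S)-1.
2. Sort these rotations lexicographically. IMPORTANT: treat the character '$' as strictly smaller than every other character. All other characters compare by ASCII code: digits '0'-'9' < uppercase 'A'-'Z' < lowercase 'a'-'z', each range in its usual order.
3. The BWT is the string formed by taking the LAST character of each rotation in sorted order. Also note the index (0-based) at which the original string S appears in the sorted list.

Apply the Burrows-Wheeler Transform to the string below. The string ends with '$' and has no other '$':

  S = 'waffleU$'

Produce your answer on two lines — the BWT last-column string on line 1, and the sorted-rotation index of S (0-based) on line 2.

All 8 rotations (rotation i = S[i:]+S[:i]):
  rot[0] = waffleU$
  rot[1] = affleU$w
  rot[2] = ffleU$wa
  rot[3] = fleU$waf
  rot[4] = leU$waff
  rot[5] = eU$waffl
  rot[6] = U$waffle
  rot[7] = $waffleU
Sorted (with $ < everything):
  sorted[0] = $waffleU  (last char: 'U')
  sorted[1] = U$waffle  (last char: 'e')
  sorted[2] = affleU$w  (last char: 'w')
  sorted[3] = eU$waffl  (last char: 'l')
  sorted[4] = ffleU$wa  (last char: 'a')
  sorted[5] = fleU$waf  (last char: 'f')
  sorted[6] = leU$waff  (last char: 'f')
  sorted[7] = waffleU$  (last char: '$')
Last column: Uewlaff$
Original string S is at sorted index 7

Answer: Uewlaff$
7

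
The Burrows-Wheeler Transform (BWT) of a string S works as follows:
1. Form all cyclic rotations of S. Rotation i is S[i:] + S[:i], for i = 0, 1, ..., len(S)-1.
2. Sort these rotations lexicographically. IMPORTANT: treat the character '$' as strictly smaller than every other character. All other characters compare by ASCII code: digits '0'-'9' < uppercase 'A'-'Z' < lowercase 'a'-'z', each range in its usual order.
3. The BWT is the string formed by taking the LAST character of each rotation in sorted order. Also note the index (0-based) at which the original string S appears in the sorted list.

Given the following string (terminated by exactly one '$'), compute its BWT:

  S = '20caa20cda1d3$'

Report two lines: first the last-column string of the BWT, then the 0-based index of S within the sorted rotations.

Answer: 322a$addac001c
4

Derivation:
All 14 rotations (rotation i = S[i:]+S[:i]):
  rot[0] = 20caa20cda1d3$
  rot[1] = 0caa20cda1d3$2
  rot[2] = caa20cda1d3$20
  rot[3] = aa20cda1d3$20c
  rot[4] = a20cda1d3$20ca
  rot[5] = 20cda1d3$20caa
  rot[6] = 0cda1d3$20caa2
  rot[7] = cda1d3$20caa20
  rot[8] = da1d3$20caa20c
  rot[9] = a1d3$20caa20cd
  rot[10] = 1d3$20caa20cda
  rot[11] = d3$20caa20cda1
  rot[12] = 3$20caa20cda1d
  rot[13] = $20caa20cda1d3
Sorted (with $ < everything):
  sorted[0] = $20caa20cda1d3  (last char: '3')
  sorted[1] = 0caa20cda1d3$2  (last char: '2')
  sorted[2] = 0cda1d3$20caa2  (last char: '2')
  sorted[3] = 1d3$20caa20cda  (last char: 'a')
  sorted[4] = 20caa20cda1d3$  (last char: '$')
  sorted[5] = 20cda1d3$20caa  (last char: 'a')
  sorted[6] = 3$20caa20cda1d  (last char: 'd')
  sorted[7] = a1d3$20caa20cd  (last char: 'd')
  sorted[8] = a20cda1d3$20ca  (last char: 'a')
  sorted[9] = aa20cda1d3$20c  (last char: 'c')
  sorted[10] = caa20cda1d3$20  (last char: '0')
  sorted[11] = cda1d3$20caa20  (last char: '0')
  sorted[12] = d3$20caa20cda1  (last char: '1')
  sorted[13] = da1d3$20caa20c  (last char: 'c')
Last column: 322a$addac001c
Original string S is at sorted index 4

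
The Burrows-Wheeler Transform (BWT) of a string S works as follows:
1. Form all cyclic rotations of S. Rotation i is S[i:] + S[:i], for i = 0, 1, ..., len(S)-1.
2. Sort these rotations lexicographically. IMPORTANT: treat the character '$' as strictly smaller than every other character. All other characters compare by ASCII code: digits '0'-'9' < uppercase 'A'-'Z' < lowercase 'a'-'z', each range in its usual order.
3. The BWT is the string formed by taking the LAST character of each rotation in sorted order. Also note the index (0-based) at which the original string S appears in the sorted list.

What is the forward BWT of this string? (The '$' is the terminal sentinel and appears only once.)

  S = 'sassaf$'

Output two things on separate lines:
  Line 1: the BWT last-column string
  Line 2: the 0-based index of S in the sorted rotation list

Answer: fssas$a
5

Derivation:
All 7 rotations (rotation i = S[i:]+S[:i]):
  rot[0] = sassaf$
  rot[1] = assaf$s
  rot[2] = ssaf$sa
  rot[3] = saf$sas
  rot[4] = af$sass
  rot[5] = f$sassa
  rot[6] = $sassaf
Sorted (with $ < everything):
  sorted[0] = $sassaf  (last char: 'f')
  sorted[1] = af$sass  (last char: 's')
  sorted[2] = assaf$s  (last char: 's')
  sorted[3] = f$sassa  (last char: 'a')
  sorted[4] = saf$sas  (last char: 's')
  sorted[5] = sassaf$  (last char: '$')
  sorted[6] = ssaf$sa  (last char: 'a')
Last column: fssas$a
Original string S is at sorted index 5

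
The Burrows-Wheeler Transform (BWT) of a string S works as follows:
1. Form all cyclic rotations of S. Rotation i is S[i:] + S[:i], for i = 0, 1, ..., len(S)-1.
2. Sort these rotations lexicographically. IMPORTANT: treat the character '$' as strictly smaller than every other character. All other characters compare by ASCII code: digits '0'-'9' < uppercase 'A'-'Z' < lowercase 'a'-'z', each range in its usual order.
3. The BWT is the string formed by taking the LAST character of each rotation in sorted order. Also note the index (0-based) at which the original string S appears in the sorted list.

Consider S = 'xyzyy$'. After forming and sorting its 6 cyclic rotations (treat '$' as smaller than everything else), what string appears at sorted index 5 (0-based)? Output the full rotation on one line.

All 6 rotations (rotation i = S[i:]+S[:i]):
  rot[0] = xyzyy$
  rot[1] = yzyy$x
  rot[2] = zyy$xy
  rot[3] = yy$xyz
  rot[4] = y$xyzy
  rot[5] = $xyzyy
Sorted (with $ < everything):
  sorted[0] = $xyzyy
  sorted[1] = xyzyy$
  sorted[2] = y$xyzy
  sorted[3] = yy$xyz
  sorted[4] = yzyy$x
  sorted[5] = zyy$xy
sorted[5] = zyy$xy

Answer: zyy$xy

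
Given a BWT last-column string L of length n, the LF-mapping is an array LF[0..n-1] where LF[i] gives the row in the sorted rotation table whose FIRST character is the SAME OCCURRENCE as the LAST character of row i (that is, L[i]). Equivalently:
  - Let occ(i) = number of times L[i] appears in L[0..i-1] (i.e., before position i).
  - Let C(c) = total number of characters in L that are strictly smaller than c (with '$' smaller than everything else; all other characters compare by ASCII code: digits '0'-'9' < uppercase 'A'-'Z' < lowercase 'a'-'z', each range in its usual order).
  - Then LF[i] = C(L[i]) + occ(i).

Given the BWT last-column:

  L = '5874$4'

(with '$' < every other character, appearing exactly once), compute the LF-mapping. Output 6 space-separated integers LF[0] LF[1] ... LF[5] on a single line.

Answer: 3 5 4 1 0 2

Derivation:
Char counts: '$':1, '4':2, '5':1, '7':1, '8':1
C (first-col start): C('$')=0, C('4')=1, C('5')=3, C('7')=4, C('8')=5
L[0]='5': occ=0, LF[0]=C('5')+0=3+0=3
L[1]='8': occ=0, LF[1]=C('8')+0=5+0=5
L[2]='7': occ=0, LF[2]=C('7')+0=4+0=4
L[3]='4': occ=0, LF[3]=C('4')+0=1+0=1
L[4]='$': occ=0, LF[4]=C('$')+0=0+0=0
L[5]='4': occ=1, LF[5]=C('4')+1=1+1=2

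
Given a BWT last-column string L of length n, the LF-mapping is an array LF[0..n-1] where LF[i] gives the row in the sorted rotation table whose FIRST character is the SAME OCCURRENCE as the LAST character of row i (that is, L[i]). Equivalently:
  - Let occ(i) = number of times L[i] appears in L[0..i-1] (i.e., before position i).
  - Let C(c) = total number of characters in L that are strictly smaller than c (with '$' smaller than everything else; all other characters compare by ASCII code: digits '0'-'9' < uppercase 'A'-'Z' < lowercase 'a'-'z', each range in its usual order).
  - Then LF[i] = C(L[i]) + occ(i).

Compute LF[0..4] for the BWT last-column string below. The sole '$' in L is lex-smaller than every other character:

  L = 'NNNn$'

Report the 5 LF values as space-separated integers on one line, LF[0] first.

Char counts: '$':1, 'N':3, 'n':1
C (first-col start): C('$')=0, C('N')=1, C('n')=4
L[0]='N': occ=0, LF[0]=C('N')+0=1+0=1
L[1]='N': occ=1, LF[1]=C('N')+1=1+1=2
L[2]='N': occ=2, LF[2]=C('N')+2=1+2=3
L[3]='n': occ=0, LF[3]=C('n')+0=4+0=4
L[4]='$': occ=0, LF[4]=C('$')+0=0+0=0

Answer: 1 2 3 4 0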